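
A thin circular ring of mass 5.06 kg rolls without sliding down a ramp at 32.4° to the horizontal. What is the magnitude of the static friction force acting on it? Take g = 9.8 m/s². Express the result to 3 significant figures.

f ≈ 13.3 N

For this body I = MR², i.e. k = I/(MR²) = 1.
Translational: Mg sinθ − f = Ma. Rotational about the CM: fR = Iα = kMRa, so f = kMa.
Combining, a = g sinθ/(1+k) and f = kMa = kMg sinθ/(1+k).
f = 1 × 5.06 × 9.8 × sin32.4° / 2 ≈ 13.3 N.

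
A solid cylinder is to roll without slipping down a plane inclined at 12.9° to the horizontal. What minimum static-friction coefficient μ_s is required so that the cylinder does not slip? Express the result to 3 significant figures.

μ_min ≈ 0.0763

For this body I = (1/2)MR², i.e. k = I/(MR²) = 0.5.
Translational: Mg sinθ − f = Ma. Rotational about the CM: fR = Iα = kMRa, so f = kMa.
These give a = g sinθ/(1+k) and the required friction f = kMg sinθ/(1+k).
The normal force is N = Mg cosθ, so μ_min = f/N = k tanθ/(1+k).
μ_min = 0.5 × tan12.9° / 1.5 ≈ 0.0763.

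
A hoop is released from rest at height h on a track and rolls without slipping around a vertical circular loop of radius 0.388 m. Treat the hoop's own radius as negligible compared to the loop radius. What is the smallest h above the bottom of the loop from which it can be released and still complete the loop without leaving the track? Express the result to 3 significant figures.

h_min ≈ 1.16 m

The moment of inertia is MR², giving k ≡ I/(MR²) = 1.
At the top of the loop, the minimum-contact condition is Mg = Mv_top²/r, so v_top² = gr.
With ω = v/R, the kinetic energy at speed v is ½(1+k)Mv² = Mv².
Energy conservation from release (height h) to the top (height 2r): Mgh = Mg(2r) + M·gr.
Thus h_min = 2r + (1+k)r/2 = r(2 + 2/2) = 0.388 × 3 ≈ 1.16 m.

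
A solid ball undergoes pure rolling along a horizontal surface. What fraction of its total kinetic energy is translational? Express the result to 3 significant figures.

Here I = (2/5)MR², so the shape factor k = I/(MR²) = 0.4.
Since ω = v/R, the translational part is ½Mv² and the rotational part is ½I(v/R)² = ½kMv²; the total is ½(1+k)Mv².
The translational fraction is therefore 1/(1+k) = 1/1.4 ≈ 0.714.

fraction ≈ 0.714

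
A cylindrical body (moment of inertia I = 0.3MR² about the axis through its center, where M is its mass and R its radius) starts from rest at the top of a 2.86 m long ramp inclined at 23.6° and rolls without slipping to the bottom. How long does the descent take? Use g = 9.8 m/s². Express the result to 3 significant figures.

With I = 0.3MR², the ratio k = I/(MR²) is 0.3.
Along the incline Mg sinθ − f = Ma, and torque about the center fR = Iα = kMR²(a/R) gives f = kMa.
Hence a = g sinθ/(1+k) = 9.8×sin23.6°/1.3 = 3.018 m/s².
Starting from rest, L = ½at², so t = √(2L/a) = √(2×2.86/3.018) ≈ 1.38 s.

t ≈ 1.38 s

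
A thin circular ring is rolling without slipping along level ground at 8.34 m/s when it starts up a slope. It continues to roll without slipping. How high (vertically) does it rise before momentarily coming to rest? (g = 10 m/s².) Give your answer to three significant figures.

h ≈ 6.96 m

For this body I = MR², i.e. k = I/(MR²) = 1.
Rolling without slipping gives ω = v/R, so the total kinetic energy is ½Mv² + ½Iω² = ½(1+k)Mv² = Mv².
All of this converts to potential energy at the highest point: Mv₀² = Mgh.
Thus h = (1+k)v₀²/(2g) = 2 × 8.34² / (2 × 10) ≈ 6.96 m.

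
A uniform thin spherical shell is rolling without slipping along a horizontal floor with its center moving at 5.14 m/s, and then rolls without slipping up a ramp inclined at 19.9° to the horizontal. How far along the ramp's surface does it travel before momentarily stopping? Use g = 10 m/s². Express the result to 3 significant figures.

d ≈ 6.47 m

The moment of inertia is (2/3)MR², giving k ≡ I/(MR²) = 2/3.
Rolling without slipping gives ω = v/R, so the total kinetic energy is ½Mv² + ½Iω² = ½(1+k)Mv² = (5/6)Mv².
Setting this equal to Mgh gives the vertical rise h = (1+k)v₀²/(2g) = 1.667×5.14²/(2×10) = 2.202 m.
Along the incline, d = h/sinθ = 2.202/sin19.9° ≈ 6.47 m.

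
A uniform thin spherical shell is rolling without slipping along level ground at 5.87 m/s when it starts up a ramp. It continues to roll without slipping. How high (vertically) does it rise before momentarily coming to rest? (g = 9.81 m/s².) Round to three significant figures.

The moment of inertia is (2/3)MR², giving k ≡ I/(MR²) = 2/3.
The rolling condition ω = v/R makes the rotational term ½I(v/R)² = ½kMv², so KE_total = ½(1+k)Mv² = (5/6)Mv².
All of this converts to potential energy at the highest point: (5/6)Mv₀² = Mgh.
Thus h = (1+k)v₀²/(2g) = 1.667 × 5.87² / (2 × 9.81) ≈ 2.93 m.

h ≈ 2.93 m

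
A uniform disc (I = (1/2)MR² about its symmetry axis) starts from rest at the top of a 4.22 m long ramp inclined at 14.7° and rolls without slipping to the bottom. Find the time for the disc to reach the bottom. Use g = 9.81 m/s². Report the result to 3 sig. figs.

t ≈ 2.26 s

Here I = (1/2)MR², so the shape factor k = I/(MR²) = 0.5.
Translational: Mg sinθ − f = Ma. Rotational about the CM: fR = Iα = kMRa, so f = kMa.
Hence a = g sinθ/(1+k) = 9.81×sin14.7°/1.5 = 1.66 m/s².
Starting from rest, L = ½at², so t = √(2L/a) = √(2×4.22/1.66) ≈ 2.26 s.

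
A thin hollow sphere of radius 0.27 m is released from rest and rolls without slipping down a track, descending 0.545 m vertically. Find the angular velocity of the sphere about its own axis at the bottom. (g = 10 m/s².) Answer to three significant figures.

ω ≈ 9.47 rad/s

With I = (2/3)MR², the ratio k = I/(MR²) is 2/3.
Rolling without slipping gives ω = v/R, so the total kinetic energy is ½Mv² + ½Iω² = ½(1+k)Mv² = (5/6)Mv².
Energy conservation Mgh = ½(1+k)Mv² gives v = √(2gh/(1+k)) = √(2 × 10 × 0.545 / 1.667) = 2.557 m/s.
Then ω = v/R = 2.557 / 0.27 ≈ 9.47 rad/s.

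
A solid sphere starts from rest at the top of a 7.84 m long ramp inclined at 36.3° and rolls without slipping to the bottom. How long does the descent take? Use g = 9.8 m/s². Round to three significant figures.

Here I = (2/5)MR², so the shape factor k = I/(MR²) = 0.4.
Newton's second law down the slope: Mg sinθ − f = Ma. The torque equation fR = Iα (with α = a/R) gives f = kMa.
Hence a = g sinθ/(1+k) = 9.8×sin36.3°/1.4 = 4.144 m/s².
With constant a from rest, t = √(2L/a) = √(2·7.84/4.144) ≈ 1.95 s.

t ≈ 1.95 s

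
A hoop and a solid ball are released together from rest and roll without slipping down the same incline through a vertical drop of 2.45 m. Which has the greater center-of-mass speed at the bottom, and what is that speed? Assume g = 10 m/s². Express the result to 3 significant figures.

For rolling without slipping, Mgh = ½(1+k)Mv² where k = I/(MR²), so v = √(2gh/(1+k)).
Hoop: k = 1, giving v = √(2×10×2.45/2) = 4.95 m/s.
Solid ball: k = 0.4, giving v = √(2×10×2.45/1.4) = 5.916 m/s.
The smaller k wins: the solid ball, at ≈ 5.92 m/s.

the solid ball, at v ≈ 5.92 m/s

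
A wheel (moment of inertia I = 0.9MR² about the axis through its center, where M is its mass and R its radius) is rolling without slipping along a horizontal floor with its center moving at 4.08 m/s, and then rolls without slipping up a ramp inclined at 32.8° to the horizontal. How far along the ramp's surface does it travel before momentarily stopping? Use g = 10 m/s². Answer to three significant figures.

d ≈ 2.92 m

Here I = 0.9MR², so the shape factor k = I/(MR²) = 0.9.
Since it rolls without slipping, ω = v/R and KE = ½Mv² + ½Iω² = ½(1+k)Mv² = (19/20)Mv².
Setting this equal to Mgh gives the vertical rise h = (1+k)v₀²/(2g) = 1.9×4.08²/(2×10) = 1.581 m.
Along the incline, d = h/sinθ = 1.581/sin32.8° ≈ 2.92 m.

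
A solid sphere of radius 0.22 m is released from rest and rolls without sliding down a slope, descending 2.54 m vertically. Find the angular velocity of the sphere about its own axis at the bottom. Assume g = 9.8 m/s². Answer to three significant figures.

ω ≈ 27.1 rad/s

The moment of inertia is (2/5)MR², giving k ≡ I/(MR²) = 0.4.
Since it rolls without slipping, ω = v/R and KE = ½Mv² + ½Iω² = ½(1+k)Mv² = (7/10)Mv².
Energy conservation Mgh = ½(1+k)Mv² gives v = √(2gh/(1+k)) = √(2 × 9.8 × 2.54 / 1.4) = 5.963 m/s.
Then ω = v/R = 5.963 / 0.22 ≈ 27.1 rad/s.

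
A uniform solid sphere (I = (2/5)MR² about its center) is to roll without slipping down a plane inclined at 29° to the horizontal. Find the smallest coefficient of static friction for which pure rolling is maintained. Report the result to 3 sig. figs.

The moment of inertia is (2/5)MR², giving k ≡ I/(MR²) = 0.4.
Translational: Mg sinθ − f = Ma. Rotational about the CM: fR = Iα = kMRa, so f = kMa.
These give a = g sinθ/(1+k) and the required friction f = kMg sinθ/(1+k).
The normal force is N = Mg cosθ, so μ_min = f/N = k tanθ/(1+k).
μ_min = 0.4 × tan29° / 1.4 ≈ 0.158.

μ_min ≈ 0.158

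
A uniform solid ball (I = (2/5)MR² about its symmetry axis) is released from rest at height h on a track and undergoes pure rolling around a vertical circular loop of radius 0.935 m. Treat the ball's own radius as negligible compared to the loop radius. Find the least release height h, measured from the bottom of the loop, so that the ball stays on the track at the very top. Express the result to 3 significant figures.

The moment of inertia is (2/5)MR², giving k ≡ I/(MR²) = 0.4.
At the top of the loop, the minimum-contact condition is Mg = Mv_top²/r, so v_top² = gr.
With ω = v/R, the kinetic energy at speed v is ½(1+k)Mv² = (7/10)Mv².
Energy conservation from release (height h) to the top (height 2r): Mgh = Mg(2r) + (7/10)M·gr.
Thus h_min = 2r + (1+k)r/2 = r(2 + 1.4/2) = 0.935 × 2.7 ≈ 2.52 m.

h_min ≈ 2.52 m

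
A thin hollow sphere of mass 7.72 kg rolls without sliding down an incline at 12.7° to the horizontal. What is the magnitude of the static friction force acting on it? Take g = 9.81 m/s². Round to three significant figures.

Here I = (2/3)MR², so the shape factor k = I/(MR²) = 2/3.
Along the incline Mg sinθ − f = Ma, and torque about the center fR = Iα = kMR²(a/R) gives f = kMa.
Combining, a = g sinθ/(1+k) and f = kMa = kMg sinθ/(1+k).
f = (2/3) × 7.72 × 9.81 × sin12.7° / 1.667 ≈ 6.66 N.

f ≈ 6.66 N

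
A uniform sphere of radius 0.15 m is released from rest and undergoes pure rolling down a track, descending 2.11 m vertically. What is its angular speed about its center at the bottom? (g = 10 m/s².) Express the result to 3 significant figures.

With I = (2/5)MR², the ratio k = I/(MR²) is 0.4.
The rolling condition ω = v/R makes the rotational term ½I(v/R)² = ½kMv², so KE_total = ½(1+k)Mv² = (7/10)Mv².
Energy conservation Mgh = ½(1+k)Mv² gives v = √(2gh/(1+k)) = √(2 × 10 × 2.11 / 1.4) = 5.49 m/s.
The angular speed follows from ω = v/R = 5.49/0.15 ≈ 36.6 rad/s.

ω ≈ 36.6 rad/s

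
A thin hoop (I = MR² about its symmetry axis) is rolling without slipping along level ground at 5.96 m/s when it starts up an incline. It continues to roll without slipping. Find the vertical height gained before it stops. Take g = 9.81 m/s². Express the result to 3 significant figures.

h ≈ 3.62 m

With I = MR², the ratio k = I/(MR²) is 1.
The rolling condition ω = v/R makes the rotational term ½I(v/R)² = ½kMv², so KE_total = ½(1+k)Mv² = Mv².
At the top the kinetic energy is zero, so Mv₀² = Mgh.
Thus h = (1+k)v₀²/(2g) = 2 × 5.96² / (2 × 9.81) ≈ 3.62 m.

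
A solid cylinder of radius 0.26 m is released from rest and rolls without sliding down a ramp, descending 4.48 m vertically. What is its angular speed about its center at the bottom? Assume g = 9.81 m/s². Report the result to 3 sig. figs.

For this body I = (1/2)MR², i.e. k = I/(MR²) = 0.5.
Pure rolling means v = ωR; then KE = ½Mv² + ½I(v/R)² = ½(1+k)Mv² = (3/4)Mv².
Energy conservation Mgh = ½(1+k)Mv² gives v = √(2gh/(1+k)) = √(2 × 9.81 × 4.48 / 1.5) = 7.655 m/s.
Then ω = v/R = 7.655 / 0.26 ≈ 29.4 rad/s.

ω ≈ 29.4 rad/s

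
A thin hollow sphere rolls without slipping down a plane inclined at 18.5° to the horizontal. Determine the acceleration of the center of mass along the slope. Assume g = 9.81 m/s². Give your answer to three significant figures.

a ≈ 1.87 m/s²

With I = (2/3)MR², the ratio k = I/(MR²) is 2/3.
Newton's second law down the slope: Mg sinθ − f = Ma. The torque equation fR = Iα (with α = a/R) gives f = kMa.
Eliminating f: Mg sinθ = (1+k)Ma, so a = g sinθ/(1+k) = 9.81 × sin18.5° / 1.667 ≈ 1.87 m/s².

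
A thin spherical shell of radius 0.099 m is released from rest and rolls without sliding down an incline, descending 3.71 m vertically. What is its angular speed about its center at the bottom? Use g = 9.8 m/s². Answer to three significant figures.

Here I = (2/3)MR², so the shape factor k = I/(MR²) = 2/3.
Pure rolling means v = ωR; then KE = ½Mv² + ½I(v/R)² = ½(1+k)Mv² = (5/6)Mv².
Energy conservation Mgh = ½(1+k)Mv² gives v = √(2gh/(1+k)) = √(2 × 9.8 × 3.71 / 1.667) = 6.605 m/s.
The angular speed follows from ω = v/R = 6.605/0.099 ≈ 66.7 rad/s.

ω ≈ 66.7 rad/s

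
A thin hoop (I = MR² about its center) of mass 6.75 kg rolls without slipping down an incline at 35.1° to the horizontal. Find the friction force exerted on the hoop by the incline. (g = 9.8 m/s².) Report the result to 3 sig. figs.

The moment of inertia is MR², giving k ≡ I/(MR²) = 1.
Along the incline Mg sinθ − f = Ma, and torque about the center fR = Iα = kMR²(a/R) gives f = kMa.
Combining, a = g sinθ/(1+k) and f = kMa = kMg sinθ/(1+k).
f = 1 × 6.75 × 9.8 × sin35.1° / 2 ≈ 19.0 N.

f ≈ 19.0 N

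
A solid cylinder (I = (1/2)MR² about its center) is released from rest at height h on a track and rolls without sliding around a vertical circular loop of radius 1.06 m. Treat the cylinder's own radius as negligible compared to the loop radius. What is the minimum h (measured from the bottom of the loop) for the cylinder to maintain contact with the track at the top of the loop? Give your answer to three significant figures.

h_min ≈ 2.92 m

With I = (1/2)MR², the ratio k = I/(MR²) is 0.5.
At the top, contact is just lost when gravity alone supplies the centripetal force: Mg = Mv_top²/r, i.e. v_top² = gr.
With ω = v/R, the kinetic energy at speed v is ½(1+k)Mv² = (3/4)Mv².
Energy conservation from release (height h) to the top (height 2r): Mgh = Mg(2r) + (3/4)M·gr.
Thus h_min = 2r + (1+k)r/2 = r(2 + 1.5/2) = 1.06 × 2.75 ≈ 2.92 m.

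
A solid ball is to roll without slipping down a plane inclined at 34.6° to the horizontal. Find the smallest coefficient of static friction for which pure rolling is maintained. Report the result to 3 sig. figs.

With I = (2/5)MR², the ratio k = I/(MR²) is 0.4.
Translational: Mg sinθ − f = Ma. Rotational about the CM: fR = Iα = kMRa, so f = kMa.
These give a = g sinθ/(1+k) and the required friction f = kMg sinθ/(1+k).
The normal force is N = Mg cosθ, so μ_min = f/N = k tanθ/(1+k).
μ_min = 0.4 × tan34.6° / 1.4 ≈ 0.197.

μ_min ≈ 0.197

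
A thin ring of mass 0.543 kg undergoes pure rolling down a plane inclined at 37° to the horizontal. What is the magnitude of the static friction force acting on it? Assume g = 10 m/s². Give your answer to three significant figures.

With I = MR², the ratio k = I/(MR²) is 1.
Along the incline Mg sinθ − f = Ma, and torque about the center fR = Iα = kMR²(a/R) gives f = kMa.
Combining, a = g sinθ/(1+k) and f = kMa = kMg sinθ/(1+k).
f = 1 × 0.543 × 10 × sin37° / 2 ≈ 1.63 N.

f ≈ 1.63 N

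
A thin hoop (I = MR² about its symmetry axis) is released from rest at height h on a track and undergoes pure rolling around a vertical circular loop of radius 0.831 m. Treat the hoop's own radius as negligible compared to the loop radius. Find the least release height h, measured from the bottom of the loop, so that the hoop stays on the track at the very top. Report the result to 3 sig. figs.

h_min ≈ 2.49 m

For this body I = MR², i.e. k = I/(MR²) = 1.
At the top of the loop, the minimum-contact condition is Mg = Mv_top²/r, so v_top² = gr.
With ω = v/R, the kinetic energy at speed v is ½(1+k)Mv² = Mv².
Energy conservation from release (height h) to the top (height 2r): Mgh = Mg(2r) + M·gr.
Thus h_min = 2r + (1+k)r/2 = r(2 + 2/2) = 0.831 × 3 ≈ 2.49 m.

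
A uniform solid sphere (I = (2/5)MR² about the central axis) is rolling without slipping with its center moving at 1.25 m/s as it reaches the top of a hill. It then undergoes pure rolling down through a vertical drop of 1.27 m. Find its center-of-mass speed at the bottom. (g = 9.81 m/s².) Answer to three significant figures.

v ≈ 4.40 m/s

Here I = (2/5)MR², so the shape factor k = I/(MR²) = 0.4.
Pure rolling means v = ωR; then KE = ½Mv² + ½I(v/R)² = ½(1+k)Mv² = (7/10)Mv².
Energy conservation: (7/10)Mv₀² + Mgh = (7/10)Mv², so v² = v₀² + 2gh/(1+k).
v = √(1.25² + 2×9.81×1.27/1.4) = √19.36 ≈ 4.40 m/s.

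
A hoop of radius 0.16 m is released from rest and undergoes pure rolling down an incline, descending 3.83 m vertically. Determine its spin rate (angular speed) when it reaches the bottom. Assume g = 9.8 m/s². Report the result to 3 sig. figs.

With I = MR², the ratio k = I/(MR²) is 1.
Pure rolling means v = ωR; then KE = ½Mv² + ½I(v/R)² = ½(1+k)Mv² = Mv².
Energy conservation Mgh = ½(1+k)Mv² gives v = √(2gh/(1+k)) = √(2 × 9.8 × 3.83 / 2) = 6.126 m/s.
The angular speed follows from ω = v/R = 6.126/0.16 ≈ 38.3 rad/s.

ω ≈ 38.3 rad/s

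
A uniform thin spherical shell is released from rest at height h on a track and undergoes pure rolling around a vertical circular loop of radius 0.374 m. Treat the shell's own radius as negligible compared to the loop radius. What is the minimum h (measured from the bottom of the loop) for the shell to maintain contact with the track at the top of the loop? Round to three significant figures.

Here I = (2/3)MR², so the shape factor k = I/(MR²) = 2/3.
At the top of the loop, the minimum-contact condition is Mg = Mv_top²/r, so v_top² = gr.
With ω = v/R, the kinetic energy at speed v is ½(1+k)Mv² = (5/6)Mv².
Energy conservation from release (height h) to the top (height 2r): Mgh = Mg(2r) + (5/6)M·gr.
Thus h_min = 2r + (1+k)r/2 = r(2 + 1.667/2) = 0.374 × 2.833 ≈ 1.06 m.

h_min ≈ 1.06 m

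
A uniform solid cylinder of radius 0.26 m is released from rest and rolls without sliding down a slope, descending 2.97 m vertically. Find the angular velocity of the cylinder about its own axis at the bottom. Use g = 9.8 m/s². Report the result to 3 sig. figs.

ω ≈ 24.0 rad/s

Here I = (1/2)MR², so the shape factor k = I/(MR²) = 0.5.
Rolling without slipping gives ω = v/R, so the total kinetic energy is ½Mv² + ½Iω² = ½(1+k)Mv² = (3/4)Mv².
Energy conservation Mgh = ½(1+k)Mv² gives v = √(2gh/(1+k)) = √(2 × 9.8 × 2.97 / 1.5) = 6.23 m/s.
Then ω = v/R = 6.23 / 0.26 ≈ 24.0 rad/s.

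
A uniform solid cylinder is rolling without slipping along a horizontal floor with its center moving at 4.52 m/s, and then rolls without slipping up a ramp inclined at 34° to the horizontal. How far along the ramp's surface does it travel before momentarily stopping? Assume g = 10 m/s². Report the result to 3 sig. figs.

d ≈ 2.74 m

Here I = (1/2)MR², so the shape factor k = I/(MR²) = 0.5.
Pure rolling means v = ωR; then KE = ½Mv² + ½I(v/R)² = ½(1+k)Mv² = (3/4)Mv².
Setting this equal to Mgh gives the vertical rise h = (1+k)v₀²/(2g) = 1.5×4.52²/(2×10) = 1.532 m.
Along the incline, d = h/sinθ = 1.532/sin34° ≈ 2.74 m.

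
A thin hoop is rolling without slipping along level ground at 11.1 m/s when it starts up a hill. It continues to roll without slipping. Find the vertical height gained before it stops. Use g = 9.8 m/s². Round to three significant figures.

h ≈ 12.6 m

Here I = MR², so the shape factor k = I/(MR²) = 1.
Rolling without slipping gives ω = v/R, so the total kinetic energy is ½Mv² + ½Iω² = ½(1+k)Mv² = Mv².
At the top the kinetic energy is zero, so Mv₀² = Mgh.
Thus h = (1+k)v₀²/(2g) = 2 × 11.1² / (2 × 9.8) ≈ 12.6 m.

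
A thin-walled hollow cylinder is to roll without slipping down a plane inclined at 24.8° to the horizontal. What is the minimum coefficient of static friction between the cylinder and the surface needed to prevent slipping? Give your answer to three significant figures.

μ_min ≈ 0.231

With I = MR², the ratio k = I/(MR²) is 1.
Along the incline Mg sinθ − f = Ma, and torque about the center fR = Iα = kMR²(a/R) gives f = kMa.
These give a = g sinθ/(1+k) and the required friction f = kMg sinθ/(1+k).
The normal force is N = Mg cosθ, so μ_min = f/N = k tanθ/(1+k).
μ_min = 1 × tan24.8° / 2 ≈ 0.231.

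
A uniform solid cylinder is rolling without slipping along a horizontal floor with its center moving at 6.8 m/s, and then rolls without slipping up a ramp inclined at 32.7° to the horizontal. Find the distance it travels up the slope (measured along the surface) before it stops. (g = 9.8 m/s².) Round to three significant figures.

d ≈ 6.55 m

Here I = (1/2)MR², so the shape factor k = I/(MR²) = 0.5.
Rolling without slipping gives ω = v/R, so the total kinetic energy is ½Mv² + ½Iω² = ½(1+k)Mv² = (3/4)Mv².
Setting this equal to Mgh gives the vertical rise h = (1+k)v₀²/(2g) = 1.5×6.8²/(2×9.8) = 3.539 m.
Along the incline, d = h/sinθ = 3.539/sin32.7° ≈ 6.55 m.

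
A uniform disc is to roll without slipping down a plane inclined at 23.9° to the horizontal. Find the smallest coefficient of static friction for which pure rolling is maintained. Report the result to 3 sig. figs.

The moment of inertia is (1/2)MR², giving k ≡ I/(MR²) = 0.5.
Along the incline Mg sinθ − f = Ma, and torque about the center fR = Iα = kMR²(a/R) gives f = kMa.
These give a = g sinθ/(1+k) and the required friction f = kMg sinθ/(1+k).
With N = Mg cosθ, the no-slip condition f ≤ μN gives μ_min = f/N = k tanθ/(1+k).
μ_min = 0.5 × tan23.9° / 1.5 ≈ 0.148.

μ_min ≈ 0.148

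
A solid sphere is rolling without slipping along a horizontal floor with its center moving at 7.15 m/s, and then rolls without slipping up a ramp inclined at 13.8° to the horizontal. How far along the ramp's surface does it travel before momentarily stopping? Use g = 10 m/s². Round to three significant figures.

For this body I = (2/5)MR², i.e. k = I/(MR²) = 0.4.
Since it rolls without slipping, ω = v/R and KE = ½Mv² + ½Iω² = ½(1+k)Mv² = (7/10)Mv².
Setting this equal to Mgh gives the vertical rise h = (1+k)v₀²/(2g) = 1.4×7.15²/(2×10) = 3.579 m.
The distance along the slope is d = h/sinθ = 3.579/sin13.8° ≈ 15.0 m.

d ≈ 15.0 m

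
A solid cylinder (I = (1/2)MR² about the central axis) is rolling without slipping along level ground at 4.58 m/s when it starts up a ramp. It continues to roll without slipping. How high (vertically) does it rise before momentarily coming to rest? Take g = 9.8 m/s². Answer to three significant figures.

h ≈ 1.61 m

With I = (1/2)MR², the ratio k = I/(MR²) is 0.5.
Since it rolls without slipping, ω = v/R and KE = ½Mv² + ½Iω² = ½(1+k)Mv² = (3/4)Mv².
All of this converts to potential energy at the highest point: (3/4)Mv₀² = Mgh.
Thus h = (1+k)v₀²/(2g) = 1.5 × 4.58² / (2 × 9.8) ≈ 1.61 m.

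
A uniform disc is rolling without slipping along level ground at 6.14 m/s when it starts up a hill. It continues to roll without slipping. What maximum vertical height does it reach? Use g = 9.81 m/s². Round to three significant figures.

h ≈ 2.88 m

Here I = (1/2)MR², so the shape factor k = I/(MR²) = 0.5.
The rolling condition ω = v/R makes the rotational term ½I(v/R)² = ½kMv², so KE_total = ½(1+k)Mv² = (3/4)Mv².
All of this converts to potential energy at the highest point: (3/4)Mv₀² = Mgh.
Thus h = (1+k)v₀²/(2g) = 1.5 × 6.14² / (2 × 9.81) ≈ 2.88 m.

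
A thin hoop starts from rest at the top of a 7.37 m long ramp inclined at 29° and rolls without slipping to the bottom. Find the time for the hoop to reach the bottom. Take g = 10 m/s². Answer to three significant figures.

t ≈ 2.47 s

For this body I = MR², i.e. k = I/(MR²) = 1.
Along the incline Mg sinθ − f = Ma, and torque about the center fR = Iα = kMR²(a/R) gives f = kMa.
Hence a = g sinθ/(1+k) = 10×sin29°/2 = 2.424 m/s².
With constant a from rest, t = √(2L/a) = √(2·7.37/2.424) ≈ 2.47 s.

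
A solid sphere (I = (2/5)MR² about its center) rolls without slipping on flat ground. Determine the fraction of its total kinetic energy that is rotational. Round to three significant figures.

For this body I = (2/5)MR², i.e. k = I/(MR²) = 0.4.
With ω = v/R, KE_trans = ½Mv² and KE_rot = ½Iω² = ½kMv², so KE_total = ½(1+k)Mv².
The rotational fraction is therefore k/(1+k) = 0.4/1.4 ≈ 0.286.

fraction ≈ 0.286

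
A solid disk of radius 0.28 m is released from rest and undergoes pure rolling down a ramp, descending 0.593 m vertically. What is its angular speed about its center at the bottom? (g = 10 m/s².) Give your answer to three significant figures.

ω ≈ 10.0 rad/s

The moment of inertia is (1/2)MR², giving k ≡ I/(MR²) = 0.5.
Since it rolls without slipping, ω = v/R and KE = ½Mv² + ½Iω² = ½(1+k)Mv² = (3/4)Mv².
Energy conservation Mgh = ½(1+k)Mv² gives v = √(2gh/(1+k)) = √(2 × 10 × 0.593 / 1.5) = 2.812 m/s.
The angular speed follows from ω = v/R = 2.812/0.28 ≈ 10.0 rad/s.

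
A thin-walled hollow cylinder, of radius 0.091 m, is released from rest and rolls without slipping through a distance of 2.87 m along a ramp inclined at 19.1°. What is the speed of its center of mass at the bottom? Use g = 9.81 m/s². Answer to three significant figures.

Here I = MR², so the shape factor k = I/(MR²) = 1.
Pure rolling means v = ωR; then KE = ½Mv² + ½I(v/R)² = ½(1+k)Mv² = Mv².
The vertical drop is h = L sinθ = 2.87 × sin19.1° = 0.9391 m.
Energy conservation: Mgh = Mv², so v = √(2gh/(1+k)) = √(2 × 9.81 × 0.9391 / 2) ≈ 3.04 m/s.

v ≈ 3.04 m/s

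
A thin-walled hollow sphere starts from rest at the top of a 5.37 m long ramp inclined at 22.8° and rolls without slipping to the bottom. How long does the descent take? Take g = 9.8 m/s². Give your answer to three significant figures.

For this body I = (2/3)MR², i.e. k = I/(MR²) = 2/3.
Translational: Mg sinθ − f = Ma. Rotational about the CM: fR = Iα = kMRa, so f = kMa.
Hence a = g sinθ/(1+k) = 9.8×sin22.8°/1.667 = 2.279 m/s².
Starting from rest, L = ½at², so t = √(2L/a) = √(2×5.37/2.279) ≈ 2.17 s.

t ≈ 2.17 s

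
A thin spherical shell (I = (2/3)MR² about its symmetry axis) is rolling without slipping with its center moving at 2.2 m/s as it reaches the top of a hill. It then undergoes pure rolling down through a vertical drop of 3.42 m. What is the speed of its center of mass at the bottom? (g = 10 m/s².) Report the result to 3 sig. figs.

v ≈ 6.77 m/s

The moment of inertia is (2/3)MR², giving k ≡ I/(MR²) = 2/3.
Since it rolls without slipping, ω = v/R and KE = ½Mv² + ½Iω² = ½(1+k)Mv² = (5/6)Mv².
Energy conservation: (5/6)Mv₀² + Mgh = (5/6)Mv², so v² = v₀² + 2gh/(1+k).
v = √(2.2² + 2×10×3.42/1.667) = √45.88 ≈ 6.77 m/s.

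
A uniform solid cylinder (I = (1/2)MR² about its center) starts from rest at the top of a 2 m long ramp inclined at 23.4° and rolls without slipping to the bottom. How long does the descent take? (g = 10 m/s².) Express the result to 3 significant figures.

t ≈ 1.23 s

With I = (1/2)MR², the ratio k = I/(MR²) is 0.5.
Newton's second law down the slope: Mg sinθ − f = Ma. The torque equation fR = Iα (with α = a/R) gives f = kMa.
Hence a = g sinθ/(1+k) = 10×sin23.4°/1.5 = 2.648 m/s².
With constant a from rest, t = √(2L/a) = √(2·2/2.648) ≈ 1.23 s.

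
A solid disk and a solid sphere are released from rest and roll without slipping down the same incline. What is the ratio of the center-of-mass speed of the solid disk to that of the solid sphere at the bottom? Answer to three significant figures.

Each satisfies Mgh = ½(1+k)Mv² with k = I/(MR²), so v ∝ 1/√(1+k).
For the solid disk k = 0.5; for the solid sphere k = 0.4.
v₁/v₂ = √((1+k₂)/(1+k₁)) = √(1.4/1.5) ≈ 0.966.

v_ratio ≈ 0.966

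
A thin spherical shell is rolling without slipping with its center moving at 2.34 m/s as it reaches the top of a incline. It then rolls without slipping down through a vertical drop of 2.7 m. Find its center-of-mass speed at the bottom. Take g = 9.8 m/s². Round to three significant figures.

v ≈ 6.10 m/s

Here I = (2/3)MR², so the shape factor k = I/(MR²) = 2/3.
Pure rolling means v = ωR; then KE = ½Mv² + ½I(v/R)² = ½(1+k)Mv² = (5/6)Mv².
Energy conservation: (5/6)Mv₀² + Mgh = (5/6)Mv², so v² = v₀² + 2gh/(1+k).
v = √(2.34² + 2×9.8×2.7/1.667) = √37.23 ≈ 6.10 m/s.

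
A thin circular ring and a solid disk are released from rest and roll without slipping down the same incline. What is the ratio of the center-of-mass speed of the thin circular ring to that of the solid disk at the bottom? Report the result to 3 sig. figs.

v_ratio ≈ 0.866

Each satisfies Mgh = ½(1+k)Mv² with k = I/(MR²), so v ∝ 1/√(1+k).
For the thin circular ring k = 1; for the solid disk k = 0.5.
v₁/v₂ = √((1+k₂)/(1+k₁)) = √(1.5/2) ≈ 0.866.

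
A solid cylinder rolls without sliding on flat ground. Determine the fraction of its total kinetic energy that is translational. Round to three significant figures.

fraction ≈ 0.667

Here I = (1/2)MR², so the shape factor k = I/(MR²) = 0.5.
Since ω = v/R, the translational part is ½Mv² and the rotational part is ½I(v/R)² = ½kMv²; the total is ½(1+k)Mv².
The translational fraction is therefore 1/(1+k) = 1/1.5 ≈ 0.667.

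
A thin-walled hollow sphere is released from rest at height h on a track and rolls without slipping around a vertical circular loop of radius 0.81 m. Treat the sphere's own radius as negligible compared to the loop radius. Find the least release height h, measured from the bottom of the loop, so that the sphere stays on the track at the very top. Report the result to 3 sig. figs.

Here I = (2/3)MR², so the shape factor k = I/(MR²) = 2/3.
At the top, contact is just lost when gravity alone supplies the centripetal force: Mg = Mv_top²/r, i.e. v_top² = gr.
With ω = v/R, the kinetic energy at speed v is ½(1+k)Mv² = (5/6)Mv².
Energy conservation from release (height h) to the top (height 2r): Mgh = Mg(2r) + (5/6)M·gr.
Thus h_min = 2r + (1+k)r/2 = r(2 + 1.667/2) = 0.81 × 2.833 ≈ 2.30 m.

h_min ≈ 2.30 m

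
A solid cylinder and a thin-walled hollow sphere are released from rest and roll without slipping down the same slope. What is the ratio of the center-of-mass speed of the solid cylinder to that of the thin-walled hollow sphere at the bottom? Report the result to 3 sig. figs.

v_ratio ≈ 1.05

Each satisfies Mgh = ½(1+k)Mv² with k = I/(MR²), so v ∝ 1/√(1+k).
For the solid cylinder k = 0.5; for the thin-walled hollow sphere k = 2/3.
v₁/v₂ = √((1+k₂)/(1+k₁)) = √(1.667/1.5) ≈ 1.05.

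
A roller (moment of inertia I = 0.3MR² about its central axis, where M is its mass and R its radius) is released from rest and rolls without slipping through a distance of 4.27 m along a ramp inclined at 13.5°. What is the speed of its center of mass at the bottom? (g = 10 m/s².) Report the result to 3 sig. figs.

The moment of inertia is 0.3MR², giving k ≡ I/(MR²) = 0.3.
The rolling condition ω = v/R makes the rotational term ½I(v/R)² = ½kMv², so KE_total = ½(1+k)Mv² = (13/20)Mv².
The vertical drop is h = L sinθ = 4.27 × sin13.5° = 0.9968 m.
Setting Mgh = (13/20)Mv² gives v = √(2gh/(1+k)) = √(2·10·0.9968/1.3) ≈ 3.92 m/s.

v ≈ 3.92 m/s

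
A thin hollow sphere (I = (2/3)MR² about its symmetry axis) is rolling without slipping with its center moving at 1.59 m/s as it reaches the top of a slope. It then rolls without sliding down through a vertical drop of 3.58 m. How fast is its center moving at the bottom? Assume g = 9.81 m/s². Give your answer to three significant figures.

The moment of inertia is (2/3)MR², giving k ≡ I/(MR²) = 2/3.
Since it rolls without slipping, ω = v/R and KE = ½Mv² + ½Iω² = ½(1+k)Mv² = (5/6)Mv².
Conserving energy between top and bottom: (5/6)Mv² = (5/6)Mv₀² + Mgh, hence v² = v₀² + 2gh/(1+k).
v = √(1.59² + 2×9.81×3.58/1.667) = √44.67 ≈ 6.68 m/s.

v ≈ 6.68 m/s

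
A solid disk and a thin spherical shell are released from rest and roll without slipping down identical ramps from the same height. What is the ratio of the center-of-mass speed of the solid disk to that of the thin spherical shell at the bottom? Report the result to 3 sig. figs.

Each satisfies Mgh = ½(1+k)Mv² with k = I/(MR²), so v ∝ 1/√(1+k).
For the solid disk k = 0.5; for the thin spherical shell k = 2/3.
v₁/v₂ = √((1+k₂)/(1+k₁)) = √(1.667/1.5) ≈ 1.05.

v_ratio ≈ 1.05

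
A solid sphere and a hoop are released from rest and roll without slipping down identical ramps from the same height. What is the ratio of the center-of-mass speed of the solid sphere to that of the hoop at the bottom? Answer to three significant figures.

Each satisfies Mgh = ½(1+k)Mv² with k = I/(MR²), so v ∝ 1/√(1+k).
For the solid sphere k = 0.4; for the hoop k = 1.
v₁/v₂ = √((1+k₂)/(1+k₁)) = √(2/1.4) ≈ 1.20.

v_ratio ≈ 1.20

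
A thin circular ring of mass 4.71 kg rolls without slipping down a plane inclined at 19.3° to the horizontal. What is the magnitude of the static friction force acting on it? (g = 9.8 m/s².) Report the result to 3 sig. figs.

Here I = MR², so the shape factor k = I/(MR²) = 1.
Along the incline Mg sinθ − f = Ma, and torque about the center fR = Iα = kMR²(a/R) gives f = kMa.
Combining, a = g sinθ/(1+k) and f = kMa = kMg sinθ/(1+k).
f = 1 × 4.71 × 9.8 × sin19.3° / 2 ≈ 7.63 N.

f ≈ 7.63 N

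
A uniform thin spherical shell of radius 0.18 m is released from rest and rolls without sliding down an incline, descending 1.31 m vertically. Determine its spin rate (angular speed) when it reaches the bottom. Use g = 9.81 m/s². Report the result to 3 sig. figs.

The moment of inertia is (2/3)MR², giving k ≡ I/(MR²) = 2/3.
The rolling condition ω = v/R makes the rotational term ½I(v/R)² = ½kMv², so KE_total = ½(1+k)Mv² = (5/6)Mv².
Energy conservation Mgh = ½(1+k)Mv² gives v = √(2gh/(1+k)) = √(2 × 9.81 × 1.31 / 1.667) = 3.927 m/s.
Then ω = v/R = 3.927 / 0.18 ≈ 21.8 rad/s.

ω ≈ 21.8 rad/s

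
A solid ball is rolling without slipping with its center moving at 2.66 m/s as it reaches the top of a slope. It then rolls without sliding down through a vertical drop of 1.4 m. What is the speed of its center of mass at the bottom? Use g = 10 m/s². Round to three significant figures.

Here I = (2/5)MR², so the shape factor k = I/(MR²) = 0.4.
Since it rolls without slipping, ω = v/R and KE = ½Mv² + ½Iω² = ½(1+k)Mv² = (7/10)Mv².
Energy conservation: (7/10)Mv₀² + Mgh = (7/10)Mv², so v² = v₀² + 2gh/(1+k).
v = √(2.66² + 2×10×1.4/1.4) = √27.08 ≈ 5.20 m/s.

v ≈ 5.20 m/s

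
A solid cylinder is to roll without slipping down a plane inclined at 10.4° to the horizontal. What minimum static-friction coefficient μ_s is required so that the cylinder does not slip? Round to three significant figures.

μ_min ≈ 0.0612

Here I = (1/2)MR², so the shape factor k = I/(MR²) = 0.5.
Along the incline Mg sinθ − f = Ma, and torque about the center fR = Iα = kMR²(a/R) gives f = kMa.
These give a = g sinθ/(1+k) and the required friction f = kMg sinθ/(1+k).
With N = Mg cosθ, the no-slip condition f ≤ μN gives μ_min = f/N = k tanθ/(1+k).
μ_min = 0.5 × tan10.4° / 1.5 ≈ 0.0612.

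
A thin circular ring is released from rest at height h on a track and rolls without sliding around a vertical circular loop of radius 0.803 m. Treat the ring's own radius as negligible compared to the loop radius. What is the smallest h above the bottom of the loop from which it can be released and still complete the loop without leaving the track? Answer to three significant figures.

For this body I = MR², i.e. k = I/(MR²) = 1.
At the top, contact is just lost when gravity alone supplies the centripetal force: Mg = Mv_top²/r, i.e. v_top² = gr.
With ω = v/R, the kinetic energy at speed v is ½(1+k)Mv² = Mv².
Energy conservation from release (height h) to the top (height 2r): Mgh = Mg(2r) + M·gr.
Thus h_min = 2r + (1+k)r/2 = r(2 + 2/2) = 0.803 × 3 ≈ 2.41 m.

h_min ≈ 2.41 m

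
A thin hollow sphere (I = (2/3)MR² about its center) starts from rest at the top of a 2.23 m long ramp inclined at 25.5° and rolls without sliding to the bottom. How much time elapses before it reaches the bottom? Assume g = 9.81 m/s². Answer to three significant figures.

t ≈ 1.33 s

Here I = (2/3)MR², so the shape factor k = I/(MR²) = 2/3.
Translational: Mg sinθ − f = Ma. Rotational about the CM: fR = Iα = kMRa, so f = kMa.
Hence a = g sinθ/(1+k) = 9.81×sin25.5°/1.667 = 2.534 m/s².
Starting from rest, L = ½at², so t = √(2L/a) = √(2×2.23/2.534) ≈ 1.33 s.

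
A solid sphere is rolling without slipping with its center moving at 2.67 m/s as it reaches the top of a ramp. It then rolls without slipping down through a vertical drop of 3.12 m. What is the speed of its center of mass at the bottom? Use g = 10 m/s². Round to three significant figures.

v ≈ 7.19 m/s

Here I = (2/5)MR², so the shape factor k = I/(MR²) = 0.4.
Since it rolls without slipping, ω = v/R and KE = ½Mv² + ½Iω² = ½(1+k)Mv² = (7/10)Mv².
Energy conservation: (7/10)Mv₀² + Mgh = (7/10)Mv², so v² = v₀² + 2gh/(1+k).
v = √(2.67² + 2×10×3.12/1.4) = √51.7 ≈ 7.19 m/s.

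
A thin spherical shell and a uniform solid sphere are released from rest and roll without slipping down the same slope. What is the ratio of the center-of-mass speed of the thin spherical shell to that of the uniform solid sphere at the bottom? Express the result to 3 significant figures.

Each satisfies Mgh = ½(1+k)Mv² with k = I/(MR²), so v ∝ 1/√(1+k).
For the thin spherical shell k = 2/3; for the uniform solid sphere k = 0.4.
v₁/v₂ = √((1+k₂)/(1+k₁)) = √(1.4/1.667) ≈ 0.917.

v_ratio ≈ 0.917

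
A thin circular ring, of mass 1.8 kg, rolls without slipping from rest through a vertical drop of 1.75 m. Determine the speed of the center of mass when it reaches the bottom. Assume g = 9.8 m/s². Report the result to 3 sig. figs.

v ≈ 4.14 m/s

Here I = MR², so the shape factor k = I/(MR²) = 1.
Since it rolls without slipping, ω = v/R and KE = ½Mv² + ½Iω² = ½(1+k)Mv² = Mv².
Setting Mgh = Mv² gives v = √(2gh/(1+k)) = √(2·9.8·1.75/2) ≈ 4.14 m/s.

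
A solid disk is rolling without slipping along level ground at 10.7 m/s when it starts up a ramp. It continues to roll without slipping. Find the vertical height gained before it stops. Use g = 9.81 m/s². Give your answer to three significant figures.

h ≈ 8.75 m

For this body I = (1/2)MR², i.e. k = I/(MR²) = 0.5.
Pure rolling means v = ωR; then KE = ½Mv² + ½I(v/R)² = ½(1+k)Mv² = (3/4)Mv².
All of this converts to potential energy at the highest point: (3/4)Mv₀² = Mgh.
Thus h = (1+k)v₀²/(2g) = 1.5 × 10.7² / (2 × 9.81) ≈ 8.75 m.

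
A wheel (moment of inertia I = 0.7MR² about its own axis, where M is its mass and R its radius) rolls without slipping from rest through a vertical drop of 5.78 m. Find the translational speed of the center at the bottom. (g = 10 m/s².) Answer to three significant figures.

For this body I = 0.7MR², i.e. k = I/(MR²) = 0.7.
Pure rolling means v = ωR; then KE = ½Mv² + ½I(v/R)² = ½(1+k)Mv² = (17/20)Mv².
Setting Mgh = (17/20)Mv² gives v = √(2gh/(1+k)) = √(2·10·5.78/1.7) ≈ 8.25 m/s.

v ≈ 8.25 m/s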